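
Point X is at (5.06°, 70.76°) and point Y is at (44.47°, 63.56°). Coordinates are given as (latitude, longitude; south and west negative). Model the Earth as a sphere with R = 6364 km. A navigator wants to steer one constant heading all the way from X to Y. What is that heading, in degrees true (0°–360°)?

Δψ = ln[tan(π/4+φ₂/2)/tan(π/4+φ₁/2)] = +0.7799
Δλ = -0.1257 rad (taken the short way round)
course = atan2(Δλ, Δψ) = 350.85°

350.8°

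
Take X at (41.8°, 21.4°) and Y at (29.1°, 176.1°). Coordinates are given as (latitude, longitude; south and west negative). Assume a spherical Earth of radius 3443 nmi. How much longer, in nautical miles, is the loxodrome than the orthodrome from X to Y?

1249 nmi

Great circle: cos σ = sin φ₁ sin φ₂ + cos φ₁ cos φ₂ cos Δλ,  σ = 1.8387 rad → d_gc = 6330.7 nmi
Rhumb line: Δψ = -0.2732, q = Δφ/Δψ = 0.8113, d_rh = R√(Δφ²+q²Δλ²) = 7580.1 nmi
Excess = 7580.1 − 6330.7 = 1249.4 ≈ 1249 nmi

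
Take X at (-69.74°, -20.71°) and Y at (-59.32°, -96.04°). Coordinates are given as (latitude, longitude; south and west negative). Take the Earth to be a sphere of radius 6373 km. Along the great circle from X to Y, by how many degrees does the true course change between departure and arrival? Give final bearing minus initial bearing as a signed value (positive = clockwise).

+70.0°

At departure: θ₁ = atan2(sin Δλ cos φ₂, cos φ₁ sin φ₂ − sin φ₁ cos φ₂ cos Δλ) = 250.32°
At arrival: θ₂ = atan2(sin Δλ cos φ₁, −cos φ₂ sin φ₁ + sin φ₂ cos φ₁ cos Δλ) = 320.28°
Δθ = θ₂ − θ₁ = +70.0°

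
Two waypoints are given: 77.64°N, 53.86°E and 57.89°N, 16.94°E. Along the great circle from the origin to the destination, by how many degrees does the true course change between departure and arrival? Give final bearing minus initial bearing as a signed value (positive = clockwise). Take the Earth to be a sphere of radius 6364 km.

At departure: θ₁ = atan2(sin Δλ cos φ₂, cos φ₁ sin φ₂ − sin φ₁ cos φ₂ cos Δλ) = 233.79°
At arrival: θ₂ = atan2(sin Δλ cos φ₁, −cos φ₂ sin φ₁ + sin φ₂ cos φ₁ cos Δλ) = 198.96°
Δθ = θ₂ − θ₁ = -34.8°

-34.8°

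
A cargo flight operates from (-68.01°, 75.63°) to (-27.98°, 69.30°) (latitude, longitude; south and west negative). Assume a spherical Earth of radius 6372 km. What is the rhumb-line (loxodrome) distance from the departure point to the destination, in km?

Rhumb course C = atan2(Δλ, Δψ) with Δψ = ln[tan(π/4+φ₂/2)/tan(π/4+φ₁/2)] = +1.1294, Δλ = -0.1105 → C = 354.41°
d = R·|Δφ| / |cos C| = 6372·0.69866 / 0.99525 = 4473 km

4473 km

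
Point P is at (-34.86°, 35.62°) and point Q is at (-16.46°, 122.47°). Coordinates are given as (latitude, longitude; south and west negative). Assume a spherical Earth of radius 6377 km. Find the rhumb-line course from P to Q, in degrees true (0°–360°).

76.7°

Meridional parts: M(φ₁)=-0.6499, M(φ₂)=-0.2913 → ΔM = +0.3585;  Δλ = +1.5158 rad
tan C = Δλ / ΔM = +4.2278 → C = 76.69°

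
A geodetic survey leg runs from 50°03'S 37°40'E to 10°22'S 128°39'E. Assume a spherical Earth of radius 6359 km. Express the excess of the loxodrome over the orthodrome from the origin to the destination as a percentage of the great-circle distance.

3.6%

Great circle: σ = 1.4433 rad → d_gc = Rσ = 9178.2 km
Rhumb: Δφ = +0.6926, Δλ = +1.5880, Δψ = +0.8301, q = Δφ/Δψ = 0.8343 → d_rh = R√(Δφ²+q²Δλ²) = 9506.9 km
Excess = (9506.9 − 9178.2) / 9178.2 = 328.7 / 9178.2 = 3.58% ≈ 3.6%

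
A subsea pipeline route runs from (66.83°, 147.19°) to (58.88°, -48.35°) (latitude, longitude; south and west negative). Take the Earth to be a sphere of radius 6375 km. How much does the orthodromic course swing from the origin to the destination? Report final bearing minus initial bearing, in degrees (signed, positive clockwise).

Initial bearing θ₁ = atan2(sin Δλ cos φ₂, cos φ₁ sin φ₂ − sin φ₁ cos φ₂ cos Δλ) = 9.88°
Final bearing θ₂ = (initial bearing from the destination back to the start) + 180° = 172.49°
Δθ = θ₂ − θ₁ = +162.6°

+162.6°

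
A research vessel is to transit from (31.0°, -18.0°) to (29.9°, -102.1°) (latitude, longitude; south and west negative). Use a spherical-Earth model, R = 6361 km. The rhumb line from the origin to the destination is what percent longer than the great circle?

Great circle: σ = 1.2312 rad → d_gc = Rσ = 7831.6 km
Rhumb: Δφ = -0.0192, Δλ = -1.4678, Δψ = -0.0223, q = Δφ/Δψ = 0.8620 → d_rh = R√(Δφ²+q²Δλ²) = 8049.7 km
Excess = (8049.7 − 7831.6) / 7831.6 = 218.1 / 7831.6 = 2.78% ≈ 2.8%

2.8%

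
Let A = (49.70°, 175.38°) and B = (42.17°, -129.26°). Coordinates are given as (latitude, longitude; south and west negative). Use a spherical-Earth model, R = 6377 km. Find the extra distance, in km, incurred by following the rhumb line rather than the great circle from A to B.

Great circle: cos σ = sin φ₁ sin φ₂ + cos φ₁ cos φ₂ cos Δλ,  σ = 0.6689 rad → d_gc = 4265.7 km
Rhumb line: Δψ = -0.1894, q = Δφ/Δψ = 0.6939, d_rh = R√(Δφ²+q²Δλ²) = 4356.9 km
Excess = 4356.9 − 4265.7 = 91.2 ≈ 91 km

91 km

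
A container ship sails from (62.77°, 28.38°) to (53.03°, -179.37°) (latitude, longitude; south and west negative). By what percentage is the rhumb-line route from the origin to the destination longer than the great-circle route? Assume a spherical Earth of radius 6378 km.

30.1%

Great circle: σ = 1.0850 rad → d_gc = Rσ = 6920.4 km
Rhumb: Δφ = -0.1700, Δλ = +2.6573, Δψ = -0.3223, q = Δφ/Δψ = 0.5275 → d_rh = R√(Δφ²+q²Δλ²) = 9005.3 km
Excess = (9005.3 − 6920.4) / 6920.4 = 2084.9 / 6920.4 = 30.13% ≈ 30.1%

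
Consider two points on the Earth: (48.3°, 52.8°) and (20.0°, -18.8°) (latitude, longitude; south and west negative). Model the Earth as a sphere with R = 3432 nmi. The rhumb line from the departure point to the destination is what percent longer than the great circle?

2.4%

Great circle: σ = 1.1010 rad → d_gc = Rσ = 3778.7 nmi
Rhumb: Δφ = -0.4939, Δλ = -1.2497, Δψ = -0.6089, q = Δφ/Δψ = 0.8111 → d_rh = R√(Δφ²+q²Δλ²) = 3869.8 nmi
Excess = (3869.8 − 3778.7) / 3778.7 = 91.1 / 3778.7 = 2.41% ≈ 2.4%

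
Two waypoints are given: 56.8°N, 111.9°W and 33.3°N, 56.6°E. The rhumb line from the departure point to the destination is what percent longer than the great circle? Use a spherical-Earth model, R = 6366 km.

Great circle: σ = 1.5599 rad → d_gc = Rσ = 9930.1 km
Rhumb: Δφ = -0.4102, Δλ = +2.9409, Δψ = -0.5933, q = Δφ/Δψ = 0.6913 → d_rh = R√(Δφ²+q²Δλ²) = 13203.1 km
Excess = (13203.1 − 9930.1) / 9930.1 = 3273.0 / 9930.1 = 32.96% ≈ 33.0%

33.0%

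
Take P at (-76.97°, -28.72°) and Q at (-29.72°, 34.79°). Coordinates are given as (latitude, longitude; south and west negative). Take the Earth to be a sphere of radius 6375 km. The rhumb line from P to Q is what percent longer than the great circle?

3.5%

Great circle: σ = 0.9639 rad → d_gc = Rσ = 6144.8 km
Rhumb: Δφ = +0.8247, Δλ = +1.1085, Δψ = +1.6261, q = Δφ/Δψ = 0.5071 → d_rh = R√(Δφ²+q²Δλ²) = 6362.5 km
Excess = (6362.5 − 6144.8) / 6144.8 = 217.7 / 6144.8 = 3.54% ≈ 3.5%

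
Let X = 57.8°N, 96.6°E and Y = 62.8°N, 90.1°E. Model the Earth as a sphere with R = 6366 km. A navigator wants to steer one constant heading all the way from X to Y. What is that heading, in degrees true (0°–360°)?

Δψ = ln[tan(π/4+φ₂/2)/tan(π/4+φ₁/2)] = +0.1765
Δλ = -0.1134 rad (taken the short way round)
course = atan2(Δλ, Δψ) = 327.27°

327.3°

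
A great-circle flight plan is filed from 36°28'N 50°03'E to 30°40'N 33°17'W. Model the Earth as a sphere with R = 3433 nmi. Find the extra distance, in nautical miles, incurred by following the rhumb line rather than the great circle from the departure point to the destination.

Great circle: cos σ = sin φ₁ sin φ₂ + cos φ₁ cos φ₂ cos Δλ,  σ = 1.1773 rad → d_gc = 4041.6 nmi
Rhumb line: Δψ = -0.1216, q = Δφ/Δψ = 0.8326, d_rh = R√(Δφ²+q²Δλ²) = 4171.6 nmi
Excess = 4171.6 − 4041.6 = 130.0 ≈ 130 nmi

130 nmi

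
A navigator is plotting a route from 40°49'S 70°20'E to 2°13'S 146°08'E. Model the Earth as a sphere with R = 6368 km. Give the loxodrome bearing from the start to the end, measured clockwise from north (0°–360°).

Meridional parts: M(φ₁)=-0.7816, M(φ₂)=-0.0387 → ΔM = +0.7429;  Δλ = +1.3230 rad
tan C = Δλ / ΔM = +1.7807 → C = 60.68°

60.7°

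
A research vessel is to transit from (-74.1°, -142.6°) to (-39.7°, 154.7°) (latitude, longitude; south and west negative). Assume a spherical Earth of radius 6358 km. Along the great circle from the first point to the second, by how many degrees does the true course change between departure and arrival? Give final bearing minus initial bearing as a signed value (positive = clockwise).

+56.2°

At departure: θ₁ = atan2(sin Δλ cos φ₂, cos φ₁ sin φ₂ − sin φ₁ cos φ₂ cos Δλ) = 283.52°
At arrival: θ₂ = atan2(sin Δλ cos φ₁, −cos φ₂ sin φ₁ + sin φ₂ cos φ₁ cos Δλ) = 339.74°
Δθ = θ₂ − θ₁ = +56.2°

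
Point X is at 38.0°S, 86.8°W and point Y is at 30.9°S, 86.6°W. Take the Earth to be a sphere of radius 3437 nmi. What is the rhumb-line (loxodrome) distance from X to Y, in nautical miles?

Δψ = ln[tan(π/4+φ₂/2)/tan(π/4+φ₁/2)] = +0.1505;  Δφ = +0.1239 rad,  Δλ = +0.0035 rad
q = Δφ/Δψ = 0.8236
d = R·√(Δφ² + q²Δλ²) = 3437·0.12395 = 426 nmi

426 nmi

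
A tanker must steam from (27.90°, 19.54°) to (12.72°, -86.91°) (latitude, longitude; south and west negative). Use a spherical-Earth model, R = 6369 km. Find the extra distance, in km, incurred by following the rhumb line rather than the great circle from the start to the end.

278 km

Great circle: cos σ = sin φ₁ sin φ₂ + cos φ₁ cos φ₂ cos Δλ,  σ = 1.7124 rad → d_gc = 10906.0 km
Rhumb line: Δψ = -0.2836, q = Δφ/Δψ = 0.9343, d_rh = R√(Δφ²+q²Δλ²) = 11183.9 km
Excess = 11183.9 − 10906.0 = 277.9 ≈ 278 km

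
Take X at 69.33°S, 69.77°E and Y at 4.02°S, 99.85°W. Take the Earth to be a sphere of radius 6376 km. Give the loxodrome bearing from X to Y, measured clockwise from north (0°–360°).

298.9°

Meridional parts: M(φ₁)=-1.7018, M(φ₂)=-0.0702 → ΔM = +1.6315;  Δλ = -2.9604 rad
tan C = Δλ / ΔM = -1.8145 → C = 298.86°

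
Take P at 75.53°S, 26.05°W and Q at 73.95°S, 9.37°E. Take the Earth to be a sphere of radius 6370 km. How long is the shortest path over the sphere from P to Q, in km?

cos σ = sin φ₁ sin φ₂ + cos φ₁ cos φ₂ cos Δλ
      = sin(-75.53°)sin(-73.95°) + cos(-75.53°)cos(-73.95°)cos(35.42°) = 0.9868
σ = 9.308° → d = Rσ = 6370·0.16245 = 1035 km

1035 km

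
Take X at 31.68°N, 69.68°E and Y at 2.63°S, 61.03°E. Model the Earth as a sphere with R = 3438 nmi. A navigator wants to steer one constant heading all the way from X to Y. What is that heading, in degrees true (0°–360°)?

193.5°

Δψ = ln[tan(π/4+φ₂/2)/tan(π/4+φ₁/2)] = -0.6294
Δλ = -0.1510 rad (taken the short way round)
course = atan2(Δλ, Δψ) = 193.49°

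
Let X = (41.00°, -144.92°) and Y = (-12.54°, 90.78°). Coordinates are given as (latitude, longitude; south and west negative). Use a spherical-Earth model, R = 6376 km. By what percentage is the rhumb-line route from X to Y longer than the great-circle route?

Great circle: σ = 2.1623 rad → d_gc = Rσ = 13786.7 km
Rhumb: Δφ = -0.9344, Δλ = -2.1694, Δψ = -1.0065, q = Δφ/Δψ = 0.9284 → d_rh = R√(Δφ²+q²Δλ²) = 14157.0 km
Excess = (14157.0 − 13786.7) / 13786.7 = 370.3 / 13786.7 = 2.69% ≈ 2.7%

2.7%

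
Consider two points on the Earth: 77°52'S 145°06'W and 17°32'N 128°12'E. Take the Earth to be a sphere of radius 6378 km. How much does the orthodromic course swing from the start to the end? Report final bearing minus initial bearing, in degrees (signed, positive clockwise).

At departure: θ₁ = atan2(sin Δλ cos φ₂, cos φ₁ sin φ₂ − sin φ₁ cos φ₂ cos Δλ) = 277.01°
At arrival: θ₂ = atan2(sin Δλ cos φ₁, −cos φ₂ sin φ₁ + sin φ₂ cos φ₁ cos Δλ) = 347.36°
Δθ = θ₂ − θ₁ = +70.4°

+70.4°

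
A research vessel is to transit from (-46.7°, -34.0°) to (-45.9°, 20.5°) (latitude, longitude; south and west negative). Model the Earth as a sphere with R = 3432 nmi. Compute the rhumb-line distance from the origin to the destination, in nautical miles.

Δψ = ln[tan(π/4+φ₂/2)/tan(π/4+φ₁/2)] = +0.0202;  Δφ = +0.0140 rad,  Δλ = +0.9512 rad
q = Δφ/Δψ = 0.6909
d = R·√(Δφ² + q²Δλ²) = 3432·0.65730 = 2256 nmi

2256 nmi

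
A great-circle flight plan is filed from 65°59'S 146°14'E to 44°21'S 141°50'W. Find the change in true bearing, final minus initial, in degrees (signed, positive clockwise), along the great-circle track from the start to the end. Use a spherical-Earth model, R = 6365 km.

-62.5°

At departure: θ₁ = atan2(sin Δλ cos φ₂, cos φ₁ sin φ₂ − sin φ₁ cos φ₂ cos Δλ) = 96.87°
At arrival: θ₂ = atan2(sin Δλ cos φ₁, −cos φ₂ sin φ₁ + sin φ₂ cos φ₁ cos Δλ) = 34.41°
Δθ = θ₂ − θ₁ = -62.5°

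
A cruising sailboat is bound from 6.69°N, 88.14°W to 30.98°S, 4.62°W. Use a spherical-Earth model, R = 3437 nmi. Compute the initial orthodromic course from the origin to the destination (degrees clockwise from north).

121.5°

θ = atan2( sin Δλ·cos φ₂ ,  cos φ₁ sin φ₂ − sin φ₁ cos φ₂ cos Δλ )
  = atan2(+0.8519, -0.5225) = 121.52°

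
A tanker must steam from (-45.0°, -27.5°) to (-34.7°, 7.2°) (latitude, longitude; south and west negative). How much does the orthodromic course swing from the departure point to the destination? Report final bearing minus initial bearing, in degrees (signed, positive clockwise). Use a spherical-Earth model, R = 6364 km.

-22.7°

Initial bearing θ₁ = atan2(sin Δλ cos φ₂, cos φ₁ sin φ₂ − sin φ₁ cos φ₂ cos Δλ) = 80.85°
Final bearing θ₂ = (initial bearing from the destination back to the start) + 180° = 58.12°
Δθ = θ₂ − θ₁ = -22.7°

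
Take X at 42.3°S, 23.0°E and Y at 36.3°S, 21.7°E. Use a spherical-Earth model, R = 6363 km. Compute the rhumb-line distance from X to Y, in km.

676 km

Rhumb course C = atan2(Δλ, Δψ) with Δψ = ln[tan(π/4+φ₂/2)/tan(π/4+φ₁/2)] = +0.1355, Δλ = -0.0227 → C = 350.49°
d = R·|Δφ| / |cos C| = 6363·0.10472 / 0.98626 = 676 km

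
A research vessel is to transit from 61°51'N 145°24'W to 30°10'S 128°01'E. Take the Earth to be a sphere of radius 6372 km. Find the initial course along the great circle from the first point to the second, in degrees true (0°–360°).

N = sin Δλ·cos φ₂ = -0.8630;  D = cos φ₁ sin φ₂ − sin φ₁ cos φ₂ cos Δλ = -0.2825
initial course = atan2(N, D) = 251.87°

251.9°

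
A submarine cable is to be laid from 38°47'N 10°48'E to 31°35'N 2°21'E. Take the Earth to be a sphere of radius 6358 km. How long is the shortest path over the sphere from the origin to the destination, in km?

cos σ = sin φ₁ sin φ₂ + cos φ₁ cos φ₂ cos Δλ
      = sin(38.78°)sin(31.58°) + cos(38.78°)cos(31.58°)cos(-8.45°) = 0.9849
σ = 9.968° → d = Rσ = 6358·0.17397 = 1106 km

1106 km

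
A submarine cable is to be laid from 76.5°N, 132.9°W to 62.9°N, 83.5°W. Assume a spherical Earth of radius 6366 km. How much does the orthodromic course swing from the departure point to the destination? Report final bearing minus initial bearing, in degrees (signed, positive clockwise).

At departure: θ₁ = atan2(sin Δλ cos φ₂, cos φ₁ sin φ₂ − sin φ₁ cos φ₂ cos Δλ) = 103.09°
At arrival: θ₂ = atan2(sin Δλ cos φ₁, −cos φ₂ sin φ₁ + sin φ₂ cos φ₁ cos Δλ) = 150.06°
Δθ = θ₂ − θ₁ = +47.0°

+47.0°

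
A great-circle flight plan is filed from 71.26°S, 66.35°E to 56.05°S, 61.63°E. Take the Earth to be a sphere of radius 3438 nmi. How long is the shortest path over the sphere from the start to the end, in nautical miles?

921 nmi

cos σ = sin φ₁ sin φ₂ + cos φ₁ cos φ₂ cos Δλ
      = sin(-71.26°)sin(-56.05°) + cos(-71.26°)cos(-56.05°)cos(-4.72°) = 0.9644
σ = 15.342° → d = Rσ = 3438·0.26777 = 921 nmi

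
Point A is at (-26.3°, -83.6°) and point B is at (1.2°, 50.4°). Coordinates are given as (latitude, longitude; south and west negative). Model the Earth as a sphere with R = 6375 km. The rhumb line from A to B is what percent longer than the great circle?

2.4%

Great circle: σ = 2.2548 rad → d_gc = Rσ = 14374.3 km
Rhumb: Δφ = +0.4800, Δλ = +2.3387, Δψ = +0.4970, q = Δφ/Δψ = 0.9657 → d_rh = R√(Δφ²+q²Δλ²) = 14720.2 km
Excess = (14720.2 − 14374.3) / 14374.3 = 345.9 / 14374.3 = 2.41% ≈ 2.4%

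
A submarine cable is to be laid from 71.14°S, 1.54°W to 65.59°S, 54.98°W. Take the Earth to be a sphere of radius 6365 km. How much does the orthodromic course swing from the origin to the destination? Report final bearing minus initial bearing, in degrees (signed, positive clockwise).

+50.2°

At departure: θ₁ = atan2(sin Δλ cos φ₂, cos φ₁ sin φ₂ − sin φ₁ cos φ₂ cos Δλ) = 259.52°
At arrival: θ₂ = atan2(sin Δλ cos φ₁, −cos φ₂ sin φ₁ + sin φ₂ cos φ₁ cos Δλ) = 309.72°
Δθ = θ₂ − θ₁ = +50.2°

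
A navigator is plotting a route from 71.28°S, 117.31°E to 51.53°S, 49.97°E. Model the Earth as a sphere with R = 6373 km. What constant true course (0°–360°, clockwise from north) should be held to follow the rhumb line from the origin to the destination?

302.5°

Meridional parts: M(φ₁)=-1.8028, M(φ₂)=-1.0529 → ΔM = +0.7499;  Δλ = -1.1753 rad
tan C = Δλ / ΔM = -1.5672 → C = 302.54°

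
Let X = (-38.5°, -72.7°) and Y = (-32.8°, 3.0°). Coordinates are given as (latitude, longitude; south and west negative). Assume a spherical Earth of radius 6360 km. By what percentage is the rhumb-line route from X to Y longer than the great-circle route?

2.8%

Great circle: σ = 1.0475 rad → d_gc = Rσ = 6662.3 km
Rhumb: Δφ = +0.0995, Δλ = +1.3212, Δψ = +0.1225, q = Δφ/Δψ = 0.8119 → d_rh = R√(Δφ²+q²Δλ²) = 6851.7 km
Excess = (6851.7 − 6662.3) / 6662.3 = 189.4 / 6662.3 = 2.84% ≈ 2.8%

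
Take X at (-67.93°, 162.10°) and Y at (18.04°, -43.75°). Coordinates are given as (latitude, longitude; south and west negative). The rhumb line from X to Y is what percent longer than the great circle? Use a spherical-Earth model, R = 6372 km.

Great circle: σ = 2.2250 rad → d_gc = Rσ = 14177.5 km
Rhumb: Δφ = +1.5005, Δλ = +2.6904, Δψ = +1.9549, q = Δφ/Δψ = 0.7675 → d_rh = R√(Δφ²+q²Δλ²) = 16265.1 km
Excess = (16265.1 − 14177.5) / 14177.5 = 2087.6 / 14177.5 = 14.72% ≈ 14.7%

14.7%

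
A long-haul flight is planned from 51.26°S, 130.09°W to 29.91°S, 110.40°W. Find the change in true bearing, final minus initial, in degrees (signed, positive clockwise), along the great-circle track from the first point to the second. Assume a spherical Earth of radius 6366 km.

Initial bearing θ₁ = atan2(sin Δλ cos φ₂, cos φ₁ sin φ₂ − sin φ₁ cos φ₂ cos Δλ) = 41.98°
Final bearing θ₂ = (initial bearing from the destination back to the start) + 180° = 28.88°
Δθ = θ₂ − θ₁ = -13.1°

-13.1°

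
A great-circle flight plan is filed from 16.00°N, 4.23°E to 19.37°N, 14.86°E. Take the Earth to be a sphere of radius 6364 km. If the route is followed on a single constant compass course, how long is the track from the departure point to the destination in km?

Δψ = ln[tan(π/4+φ₂/2)/tan(π/4+φ₁/2)] = +0.0617;  Δφ = +0.0588 rad,  Δλ = +0.1855 rad
q = Δφ/Δψ = 0.9526
d = R·√(Δφ² + q²Δλ²) = 6364·0.18626 = 1185 km

1185 km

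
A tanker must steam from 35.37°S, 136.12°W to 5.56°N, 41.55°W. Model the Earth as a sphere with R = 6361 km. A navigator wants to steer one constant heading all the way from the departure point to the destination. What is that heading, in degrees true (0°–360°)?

65.3°

Meridional parts: M(φ₁)=-0.6607, M(φ₂)=+0.0972 → ΔM = +0.7579;  Δλ = +1.6506 rad
tan C = Δλ / ΔM = +2.1777 → C = 65.34°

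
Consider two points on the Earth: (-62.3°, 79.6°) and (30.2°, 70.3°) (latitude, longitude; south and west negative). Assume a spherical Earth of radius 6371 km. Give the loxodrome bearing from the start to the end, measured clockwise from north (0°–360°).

Δψ = ln[tan(π/4+φ₂/2)/tan(π/4+φ₁/2)] = +1.9535
Δλ = -0.1623 rad (taken the short way round)
course = atan2(Δλ, Δψ) = 355.25°

355.3°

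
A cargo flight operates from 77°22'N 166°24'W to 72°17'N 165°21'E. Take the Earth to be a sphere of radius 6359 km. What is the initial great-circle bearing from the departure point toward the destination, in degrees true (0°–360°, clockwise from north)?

249.7°

N = sin Δλ·cos φ₂ = -0.1440;  D = cos φ₁ sin φ₂ − sin φ₁ cos φ₂ cos Δλ = -0.0532
initial course = atan2(N, D) = 249.72°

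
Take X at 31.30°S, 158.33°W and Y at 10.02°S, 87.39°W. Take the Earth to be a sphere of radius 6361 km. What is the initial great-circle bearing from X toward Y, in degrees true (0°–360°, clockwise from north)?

θ = atan2( sin Δλ·cos φ₂ ,  cos φ₁ sin φ₂ − sin φ₁ cos φ₂ cos Δλ )
  = atan2(+0.9308, +0.0184) = 88.87°

88.9°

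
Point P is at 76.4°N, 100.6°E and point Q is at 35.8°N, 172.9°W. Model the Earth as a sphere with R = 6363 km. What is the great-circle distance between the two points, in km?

Haversine: a = sin²(Δφ/2)+cos φ₁ cos φ₂ sin²(Δλ/2) = 0.20990;  σ = 2·atan2(√a,√(1−a))
σ = 54.535° → d = Rσ = 6363·0.95182 = 6056 km

6056 km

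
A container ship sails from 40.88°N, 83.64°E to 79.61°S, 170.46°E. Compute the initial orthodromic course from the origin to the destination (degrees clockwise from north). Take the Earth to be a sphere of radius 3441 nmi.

N = sin Δλ·cos φ₂ = +0.1801;  D = cos φ₁ sin φ₂ − sin φ₁ cos φ₂ cos Δλ = -0.7502
initial course = atan2(N, D) = 166.50°

166.5°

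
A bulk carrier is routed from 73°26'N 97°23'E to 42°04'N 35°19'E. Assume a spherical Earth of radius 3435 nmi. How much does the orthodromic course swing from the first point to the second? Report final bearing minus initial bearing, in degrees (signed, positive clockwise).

-55.7°

Initial bearing θ₁ = atan2(sin Δλ cos φ₂, cos φ₁ sin φ₂ − sin φ₁ cos φ₂ cos Δλ) = 257.76°
Final bearing θ₂ = (initial bearing from the destination back to the start) + 180° = 202.05°
Δθ = θ₂ − θ₁ = -55.7°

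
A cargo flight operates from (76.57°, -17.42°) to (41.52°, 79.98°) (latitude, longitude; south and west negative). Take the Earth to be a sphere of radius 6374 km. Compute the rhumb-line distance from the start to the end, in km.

6295 km

Δψ = ln[tan(π/4+φ₂/2)/tan(π/4+φ₁/2)] = -1.3414;  Δφ = -0.6117 rad,  Δλ = +1.7000 rad
q = Δφ/Δψ = 0.4561
d = R·√(Δφ² + q²Δλ²) = 6374·0.98756 = 6295 km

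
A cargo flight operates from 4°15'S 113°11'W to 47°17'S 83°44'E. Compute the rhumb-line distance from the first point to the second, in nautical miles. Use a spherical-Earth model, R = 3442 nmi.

8894 nmi

Rhumb course C = atan2(Δλ, Δψ) with Δψ = ln[tan(π/4+φ₂/2)/tan(π/4+φ₁/2)] = -0.8647, Δλ = -2.8463 → C = 253.10°
d = R·|Δφ| / |cos C| = 3442·0.75107 / 0.29066 = 8894 nmi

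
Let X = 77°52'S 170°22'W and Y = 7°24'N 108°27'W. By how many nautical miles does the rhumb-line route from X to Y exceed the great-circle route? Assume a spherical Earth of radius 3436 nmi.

127 nmi

Great circle: cos σ = sin φ₁ sin φ₂ + cos φ₁ cos φ₂ cos Δλ,  σ = 1.5986 rad → d_gc = 5492.8 nmi
Rhumb line: Δψ = +2.3712, q = Δφ/Δψ = 0.6276, d_rh = R√(Δφ²+q²Δλ²) = 5619.4 nmi
Excess = 5619.4 − 5492.8 = 126.6 ≈ 127 nmi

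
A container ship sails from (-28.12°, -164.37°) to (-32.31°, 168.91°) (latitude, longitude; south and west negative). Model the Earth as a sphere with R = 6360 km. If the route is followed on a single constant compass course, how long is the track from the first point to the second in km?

Rhumb course C = atan2(Δλ, Δψ) with Δψ = ln[tan(π/4+φ₂/2)/tan(π/4+φ₁/2)] = -0.0847, Δλ = -0.4664 → C = 259.71°
d = R·|Δφ| / |cos C| = 6360·0.07313 / 0.17861 = 2604 km

2604 km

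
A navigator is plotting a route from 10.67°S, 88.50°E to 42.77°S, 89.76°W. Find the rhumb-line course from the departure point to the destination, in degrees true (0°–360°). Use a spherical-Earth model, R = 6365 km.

258.4°

Meridional parts: M(φ₁)=-0.1873, M(φ₂)=-0.8274 → ΔM = -0.6400;  Δλ = -3.1112 rad
tan C = Δλ / ΔM = +4.8609 → C = 258.38°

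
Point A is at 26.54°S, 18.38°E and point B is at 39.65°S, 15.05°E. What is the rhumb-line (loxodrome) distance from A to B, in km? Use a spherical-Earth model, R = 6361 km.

1488 km

Δψ = ln[tan(π/4+φ₂/2)/tan(π/4+φ₁/2)] = -0.2742;  Δφ = -0.2288 rad,  Δλ = -0.0581 rad
q = Δφ/Δψ = 0.8344
d = R·√(Δφ² + q²Δλ²) = 6361·0.23389 = 1488 km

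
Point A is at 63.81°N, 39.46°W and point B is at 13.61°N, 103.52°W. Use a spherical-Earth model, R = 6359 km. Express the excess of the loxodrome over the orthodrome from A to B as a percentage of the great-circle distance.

2.5%

Great circle: σ = 1.1606 rad → d_gc = Rσ = 7380.2 km
Rhumb: Δφ = -0.8762, Δλ = -1.1181, Δψ = -1.2186, q = Δφ/Δψ = 0.7190 → d_rh = R√(Δφ²+q²Δλ²) = 7561.3 km
Excess = (7561.3 − 7380.2) / 7380.2 = 181.1 / 7380.2 = 2.454% ≈ 2.5%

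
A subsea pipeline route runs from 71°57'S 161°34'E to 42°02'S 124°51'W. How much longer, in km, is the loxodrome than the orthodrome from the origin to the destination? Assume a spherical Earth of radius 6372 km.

264 km

Great circle: cos σ = sin φ₁ sin φ₂ + cos φ₁ cos φ₂ cos Δλ,  σ = 0.7931 rad → d_gc = 5053.51 km
Rhumb line: Δψ = +1.0300, q = Δφ/Δψ = 0.5070, d_rh = R√(Δφ²+q²Δλ²) = 5317.95 km
Excess = 5317.95 − 5053.51 = 264.44 ≈ 264 km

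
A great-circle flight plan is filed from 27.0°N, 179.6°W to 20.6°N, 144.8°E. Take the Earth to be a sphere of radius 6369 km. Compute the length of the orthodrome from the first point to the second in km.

3677 km

cos σ = sin φ₁ sin φ₂ + cos φ₁ cos φ₂ cos Δλ
      = sin(27.00°)sin(20.60°) + cos(27.00°)cos(20.60°)cos(-35.60°) = 0.8379
σ = 33.082° → d = Rσ = 6369·0.57740 = 3677 km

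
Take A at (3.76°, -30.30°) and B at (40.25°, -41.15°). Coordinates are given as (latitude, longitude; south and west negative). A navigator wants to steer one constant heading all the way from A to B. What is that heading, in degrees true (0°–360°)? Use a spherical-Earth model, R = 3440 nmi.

344.9°

Meridional parts: M(φ₁)=+0.0657, M(φ₂)=+0.7686 → ΔM = +0.7029;  Δλ = -0.1894 rad
tan C = Δλ / ΔM = -0.2694 → C = 344.92°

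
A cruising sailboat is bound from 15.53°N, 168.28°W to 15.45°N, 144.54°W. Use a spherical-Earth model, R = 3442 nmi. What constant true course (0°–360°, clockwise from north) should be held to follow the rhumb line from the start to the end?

90.2°

Δψ = ln[tan(π/4+φ₂/2)/tan(π/4+φ₁/2)] = -0.0014
Δλ = +0.4143 rad (taken the short way round)
course = atan2(Δλ, Δψ) = 90.20°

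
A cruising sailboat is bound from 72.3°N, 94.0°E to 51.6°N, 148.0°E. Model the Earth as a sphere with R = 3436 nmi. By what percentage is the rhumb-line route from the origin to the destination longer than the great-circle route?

Great circle: σ = 0.5402 rad → d_gc = Rσ = 1856.2 nmi
Rhumb: Δφ = -0.3613, Δλ = +0.9425, Δψ = -0.8049, q = Δφ/Δψ = 0.4488 → d_rh = R√(Δφ²+q²Δλ²) = 1911.4 nmi
Excess = (1911.4 − 1856.2) / 1856.2 = 55.2 / 1856.2 = 2.97% ≈ 3.0%

3.0%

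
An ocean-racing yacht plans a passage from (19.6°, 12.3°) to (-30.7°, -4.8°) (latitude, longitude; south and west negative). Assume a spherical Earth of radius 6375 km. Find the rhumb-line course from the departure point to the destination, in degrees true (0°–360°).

198.1°

Δψ = ln[tan(π/4+φ₂/2)/tan(π/4+φ₁/2)] = -0.9124
Δλ = -0.2985 rad (taken the short way round)
course = atan2(Δλ, Δψ) = 198.11°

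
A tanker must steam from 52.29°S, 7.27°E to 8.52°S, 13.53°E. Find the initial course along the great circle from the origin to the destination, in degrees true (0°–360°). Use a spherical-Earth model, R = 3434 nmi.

8.9°

N = sin Δλ·cos φ₂ = +0.1078;  D = cos φ₁ sin φ₂ − sin φ₁ cos φ₂ cos Δλ = +0.6871
initial course = atan2(N, D) = 8.92°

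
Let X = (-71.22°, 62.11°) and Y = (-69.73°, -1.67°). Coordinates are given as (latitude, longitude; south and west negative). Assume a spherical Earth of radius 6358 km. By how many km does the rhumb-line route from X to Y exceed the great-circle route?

109 km

Great circle: cos σ = sin φ₁ sin φ₂ + cos φ₁ cos φ₂ cos Δλ,  σ = 0.3557 rad → d_gc = 2261.5 km
Rhumb line: Δψ = +0.0778, q = Δφ/Δψ = 0.3341, d_rh = R√(Δφ²+q²Δλ²) = 2370.1 km
Excess = 2370.1 − 2261.5 = 108.6 ≈ 109 km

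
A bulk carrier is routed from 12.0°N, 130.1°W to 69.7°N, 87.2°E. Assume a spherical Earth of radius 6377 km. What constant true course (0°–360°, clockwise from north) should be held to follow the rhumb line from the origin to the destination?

301.2°

Δψ = ln[tan(π/4+φ₂/2)/tan(π/4+φ₁/2)] = +1.5092
Δλ = -2.4906 rad (taken the short way round)
course = atan2(Δλ, Δψ) = 301.21°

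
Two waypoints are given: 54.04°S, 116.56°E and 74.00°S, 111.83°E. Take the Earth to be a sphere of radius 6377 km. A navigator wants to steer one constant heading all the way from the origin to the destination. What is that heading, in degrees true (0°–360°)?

185.6°

Δψ = ln[tan(π/4+φ₂/2)/tan(π/4+φ₁/2)] = -0.8369
Δλ = -0.0826 rad (taken the short way round)
course = atan2(Δλ, Δψ) = 185.63°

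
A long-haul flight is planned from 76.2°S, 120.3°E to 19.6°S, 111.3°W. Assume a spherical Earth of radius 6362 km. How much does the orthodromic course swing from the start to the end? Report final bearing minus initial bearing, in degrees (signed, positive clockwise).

-120.3°

Initial bearing θ₁ = atan2(sin Δλ cos φ₂, cos φ₁ sin φ₂ − sin φ₁ cos φ₂ cos Δλ) = 131.29°
Final bearing θ₂ = (initial bearing from the destination back to the start) + 180° = 10.97°
Δθ = θ₂ − θ₁ = -120.3°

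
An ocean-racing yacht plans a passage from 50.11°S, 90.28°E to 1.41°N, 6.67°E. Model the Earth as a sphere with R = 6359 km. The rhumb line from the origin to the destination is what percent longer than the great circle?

Great circle: σ = 1.5183 rad → d_gc = Rσ = 9654.9 km
Rhumb: Δφ = +0.8992, Δλ = -1.4593, Δψ = +1.0383, q = Δφ/Δψ = 0.8660 → d_rh = R√(Δφ²+q²Δλ²) = 9863.0 km
Excess = (9863.0 − 9654.9) / 9654.9 = 208.1 / 9654.9 = 2.16% ≈ 2.2%

2.2%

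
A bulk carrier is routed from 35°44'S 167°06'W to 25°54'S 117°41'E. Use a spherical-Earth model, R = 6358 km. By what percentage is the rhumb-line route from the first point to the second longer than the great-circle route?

2.2%

Great circle: σ = 1.1136 rad → d_gc = Rσ = 7080.4 km
Rhumb: Δφ = +0.1716, Δλ = -1.3128, Δψ = +0.2003, q = Δφ/Δψ = 0.8570 → d_rh = R√(Δφ²+q²Δλ²) = 7235.9 km
Excess = (7235.9 − 7080.4) / 7080.4 = 155.5 / 7080.4 = 2.20% ≈ 2.2%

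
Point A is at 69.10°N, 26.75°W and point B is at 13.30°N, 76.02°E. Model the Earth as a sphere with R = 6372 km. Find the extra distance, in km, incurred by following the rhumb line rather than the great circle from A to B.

720 km

Great circle: cos σ = sin φ₁ sin φ₂ + cos φ₁ cos φ₂ cos Δλ,  σ = 1.4322 rad → d_gc = 9125.8 km
Rhumb line: Δψ = -1.4562, q = Δφ/Δψ = 0.6688, d_rh = R√(Δφ²+q²Δλ²) = 9845.7 km
Excess = 9845.7 − 9125.8 = 719.9 ≈ 720 km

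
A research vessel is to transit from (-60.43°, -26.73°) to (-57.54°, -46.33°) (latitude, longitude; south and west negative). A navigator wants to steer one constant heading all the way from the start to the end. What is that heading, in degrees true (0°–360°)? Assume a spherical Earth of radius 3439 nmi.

286.0°

Δψ = ln[tan(π/4+φ₂/2)/tan(π/4+φ₁/2)] = +0.0980
Δλ = -0.3421 rad (taken the short way round)
course = atan2(Δλ, Δψ) = 285.98°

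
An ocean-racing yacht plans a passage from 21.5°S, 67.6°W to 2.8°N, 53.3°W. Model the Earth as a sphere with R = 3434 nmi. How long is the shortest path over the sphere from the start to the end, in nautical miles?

Haversine: a = sin²(Δφ/2)+cos φ₁ cos φ₂ sin²(Δλ/2) = 0.05870;  σ = 2·atan2(√a,√(1−a))
σ = 28.041° → d = Rσ = 3434·0.48941 = 1681 nmi

1681 nmi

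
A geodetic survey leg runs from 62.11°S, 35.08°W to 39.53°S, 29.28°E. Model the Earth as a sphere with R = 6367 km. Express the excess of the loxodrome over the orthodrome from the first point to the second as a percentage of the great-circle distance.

Great circle: σ = 0.7689 rad → d_gc = Rσ = 4895.6 km
Rhumb: Δφ = +0.3941, Δλ = +1.1233, Δψ = +0.6408, q = Δφ/Δψ = 0.6150 → d_rh = R√(Δφ²+q²Δλ²) = 5063.6 km
Excess = (5063.6 − 4895.6) / 4895.6 = 168.0 / 4895.6 = 3.43% ≈ 3.4%

3.4%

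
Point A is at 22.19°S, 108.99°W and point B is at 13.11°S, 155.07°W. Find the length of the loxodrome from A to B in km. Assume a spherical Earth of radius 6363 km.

4974 km

Δψ = ln[tan(π/4+φ₂/2)/tan(π/4+φ₁/2)] = +0.1665;  Δφ = +0.1585 rad,  Δλ = -0.8042 rad
q = Δφ/Δψ = 0.9517
d = R·√(Δφ² + q²Δλ²) = 6363·0.78166 = 4974 km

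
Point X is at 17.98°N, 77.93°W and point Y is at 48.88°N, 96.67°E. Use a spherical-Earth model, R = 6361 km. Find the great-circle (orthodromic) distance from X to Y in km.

Haversine: a = sin²(Δφ/2)+cos φ₁ cos φ₂ sin²(Δλ/2) = 0.69510;  σ = 2·atan2(√a,√(1−a))
σ = 112.967° → d = Rσ = 6361·1.97165 = 12542 km

12542 km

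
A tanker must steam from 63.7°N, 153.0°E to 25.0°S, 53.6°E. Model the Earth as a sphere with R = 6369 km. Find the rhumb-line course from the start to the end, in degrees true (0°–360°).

Meridional parts: M(φ₁)=+1.4540, M(φ₂)=-0.4509 → ΔM = -1.9049;  Δλ = -1.7349 rad
tan C = Δλ / ΔM = +0.9107 → C = 222.33°

222.3°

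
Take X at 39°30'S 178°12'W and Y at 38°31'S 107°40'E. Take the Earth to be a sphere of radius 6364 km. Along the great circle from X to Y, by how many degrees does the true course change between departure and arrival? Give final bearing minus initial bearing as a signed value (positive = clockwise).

+50.9°

Initial bearing θ₁ = atan2(sin Δλ cos φ₂, cos φ₁ sin φ₂ − sin φ₁ cos φ₂ cos Δλ) = 245.41°
Final bearing θ₂ = (initial bearing from the destination back to the start) + 180° = 296.27°
Δθ = θ₂ − θ₁ = +50.9°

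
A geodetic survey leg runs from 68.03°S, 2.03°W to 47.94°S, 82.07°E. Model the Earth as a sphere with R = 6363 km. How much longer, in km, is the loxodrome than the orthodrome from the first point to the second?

353 km

Great circle: cos σ = sin φ₁ sin φ₂ + cos φ₁ cos φ₂ cos Δλ,  σ = 0.7752 rad → d_gc = 4932.5 km
Rhumb line: Δψ = +0.6834, q = Δφ/Δψ = 0.5131, d_rh = R√(Δφ²+q²Δλ²) = 5285.7 km
Excess = 5285.7 − 4932.5 = 353.2 ≈ 353 km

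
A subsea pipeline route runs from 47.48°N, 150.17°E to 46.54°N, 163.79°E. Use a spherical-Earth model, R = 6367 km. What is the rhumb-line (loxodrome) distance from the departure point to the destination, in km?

1037 km

Δψ = ln[tan(π/4+φ₂/2)/tan(π/4+φ₁/2)] = -0.0241;  Δφ = -0.0164 rad,  Δλ = +0.2377 rad
q = Δφ/Δψ = 0.6818
d = R·√(Δφ² + q²Δλ²) = 6367·0.16291 = 1037 km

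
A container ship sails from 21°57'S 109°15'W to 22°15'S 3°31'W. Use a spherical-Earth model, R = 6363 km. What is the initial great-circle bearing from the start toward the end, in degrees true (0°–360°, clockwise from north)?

θ = atan2( sin Δλ·cos φ₂ ,  cos φ₁ sin φ₂ − sin φ₁ cos φ₂ cos Δλ )
  = atan2(+0.8909, -0.4450) = 116.54°

116.5°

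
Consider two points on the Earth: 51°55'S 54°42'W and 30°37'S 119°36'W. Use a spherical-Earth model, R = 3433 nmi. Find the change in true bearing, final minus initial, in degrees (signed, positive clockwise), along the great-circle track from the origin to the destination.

+46.2°

Initial bearing θ₁ = atan2(sin Δλ cos φ₂, cos φ₁ sin φ₂ − sin φ₁ cos φ₂ cos Δλ) = 268.03°
Final bearing θ₂ = (initial bearing from the destination back to the start) + 180° = 314.25°
Δθ = θ₂ − θ₁ = +46.2°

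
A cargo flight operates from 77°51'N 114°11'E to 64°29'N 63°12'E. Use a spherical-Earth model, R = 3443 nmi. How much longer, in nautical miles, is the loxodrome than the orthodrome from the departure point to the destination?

Great circle: cos σ = sin φ₁ sin φ₂ + cos φ₁ cos φ₂ cos Δλ,  σ = 0.3501 rad → d_gc = 1205.5 nmi
Rhumb line: Δψ = -0.7550, q = Δφ/Δψ = 0.3090, d_rh = R√(Δφ²+q²Δλ²) = 1241.5 nmi
Excess = 1241.5 − 1205.5 = 36.0 ≈ 36 nmi

36 nmi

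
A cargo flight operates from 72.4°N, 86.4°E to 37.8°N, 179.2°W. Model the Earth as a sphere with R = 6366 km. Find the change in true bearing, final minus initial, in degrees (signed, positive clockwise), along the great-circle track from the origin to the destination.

Initial bearing θ₁ = atan2(sin Δλ cos φ₂, cos φ₁ sin φ₂ − sin φ₁ cos φ₂ cos Δλ) = 72.85°
Final bearing θ₂ = (initial bearing from the destination back to the start) + 180° = 158.55°
Δθ = θ₂ − θ₁ = +85.7°

+85.7°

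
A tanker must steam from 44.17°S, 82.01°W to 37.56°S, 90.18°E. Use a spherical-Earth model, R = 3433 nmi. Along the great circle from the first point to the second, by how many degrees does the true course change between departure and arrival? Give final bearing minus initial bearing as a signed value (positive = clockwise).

-168.1°

At departure: θ₁ = atan2(sin Δλ cos φ₂, cos φ₁ sin φ₂ − sin φ₁ cos φ₂ cos Δλ) = 173.76°
At arrival: θ₂ = atan2(sin Δλ cos φ₁, −cos φ₂ sin φ₁ + sin φ₂ cos φ₁ cos Δλ) = 5.65°
Δθ = θ₂ − θ₁ = -168.1°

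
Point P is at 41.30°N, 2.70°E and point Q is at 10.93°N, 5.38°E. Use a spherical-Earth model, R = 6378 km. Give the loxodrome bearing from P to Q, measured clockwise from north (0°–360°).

Δψ = ln[tan(π/4+φ₂/2)/tan(π/4+φ₁/2)] = -0.6009
Δλ = +0.0468 rad (taken the short way round)
course = atan2(Δλ, Δψ) = 175.55°

175.5°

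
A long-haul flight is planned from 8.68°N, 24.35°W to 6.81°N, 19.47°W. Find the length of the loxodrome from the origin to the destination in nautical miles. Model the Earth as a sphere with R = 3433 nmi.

Δψ = ln[tan(π/4+φ₂/2)/tan(π/4+φ₁/2)] = -0.0329;  Δφ = -0.0326 rad,  Δλ = +0.0852 rad
q = Δφ/Δψ = 0.9908
d = R·√(Δφ² + q²Δλ²) = 3433·0.09048 = 311 nmi

311 nmi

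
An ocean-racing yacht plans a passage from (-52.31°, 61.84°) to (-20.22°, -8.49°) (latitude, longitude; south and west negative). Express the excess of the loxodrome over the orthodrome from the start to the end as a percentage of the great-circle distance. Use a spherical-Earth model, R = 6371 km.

Great circle: σ = 1.0853 rad → d_gc = Rσ = 6914.7 km
Rhumb: Δφ = +0.5601, Δλ = -1.2275, Δψ = +0.7145, q = Δφ/Δψ = 0.7839 → d_rh = R√(Δφ²+q²Δλ²) = 7092.9 km
Excess = (7092.9 − 6914.7) / 6914.7 = 178.2 / 6914.7 = 2.58% ≈ 2.6%

2.6%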